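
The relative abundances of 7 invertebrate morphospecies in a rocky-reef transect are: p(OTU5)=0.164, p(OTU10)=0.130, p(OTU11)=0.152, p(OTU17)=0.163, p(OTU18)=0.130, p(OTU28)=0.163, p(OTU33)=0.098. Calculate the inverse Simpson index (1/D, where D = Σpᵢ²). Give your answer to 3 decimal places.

D = 0.164² + 0.13² + 0.152² + 0.163² + 0.13² + 0.163² + 0.098² = 0.0268960 + 0.0169000 + 0.0231040 + 0.0265690 + 0.0169000 + 0.0265690 + 0.0096040 = 0.1465420 (working shown to 7 dp, full precision carried).
So 1/D = 6.82398, i.e. 6.824 to 3 decimal places.

6.824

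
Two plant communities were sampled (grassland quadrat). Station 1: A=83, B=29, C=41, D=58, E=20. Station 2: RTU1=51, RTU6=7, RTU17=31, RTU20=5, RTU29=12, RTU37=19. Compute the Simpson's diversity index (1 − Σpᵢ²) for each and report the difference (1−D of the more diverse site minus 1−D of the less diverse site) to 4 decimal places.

Station 1: N=231, proportions 0.359307, 0.125541, 0.177489, 0.251082, 0.08658, giving 1−D = 0.753097 (working shown to 6 dp, full precision carried).
Station 2: N=125, proportions 0.408, 0.056, 0.248, 0.04, 0.096, 0.152, giving 1−D = 0.734976.
Difference = |0.753097 − 0.734976| = 0.018121, i.e. 0.0181 to 4 decimal places.

0.0181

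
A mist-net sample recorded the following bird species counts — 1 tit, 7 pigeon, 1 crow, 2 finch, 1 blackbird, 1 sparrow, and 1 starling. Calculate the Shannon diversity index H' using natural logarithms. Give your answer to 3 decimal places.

Total N = 1+7+1+2+1+1+1 = 14, so the proportions are 0.07143, 0.5, 0.07143, 0.14286, 0.07143, 0.07143, 0.07143 (working shown to 5 dp, full precision carried).
Each pᵢ ln pᵢ term: 0.07143×(-2.63906)=-0.18850, 0.5×(-0.69315)=-0.34657, 0.07143×(-2.63906)=-0.18850, 0.14286×(-1.94591)=-0.27799, 0.07143×(-2.63906)=-0.18850, 0.07143×(-2.63906)=-0.18850, 0.07143×(-2.63906)=-0.18850.
Sum = -1.56708, so H' = 1.567.

1.567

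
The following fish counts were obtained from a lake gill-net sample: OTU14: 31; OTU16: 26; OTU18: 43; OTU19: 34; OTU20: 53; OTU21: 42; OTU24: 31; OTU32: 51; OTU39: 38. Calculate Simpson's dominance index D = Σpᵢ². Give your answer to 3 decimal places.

0.117

Total N = 31+26+43+34+53+42+31+51+38 = 349, so the proportions are 0.08883, 0.0745, 0.12321, 0.09742, 0.15186, 0.12034, 0.08883, 0.14613, 0.10888 (working shown to 5 dp, full precision carried).
D = 0.08883² + 0.0745² + 0.12321² + 0.09742² + 0.15186² + 0.12034² + 0.08883² + 0.14613² + 0.10888² = 0.00789 + 0.00555 + 0.01518 + 0.00949 + 0.02306 + 0.01448 + 0.00789 + 0.02135 + 0.01186 = 0.11676.
To 3 decimal places, D = 0.117.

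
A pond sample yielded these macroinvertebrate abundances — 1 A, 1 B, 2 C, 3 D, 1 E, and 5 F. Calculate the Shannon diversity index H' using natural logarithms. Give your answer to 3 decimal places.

1.586

Total N = 1+1+2+3+1+5 = 13, so the proportions are 0.07692, 0.07692, 0.15385, 0.23077, 0.07692, 0.38462 (working shown to 5 dp, full precision carried).
Each pᵢ ln pᵢ term: 0.07692×(-2.56495)=-0.19730, 0.07692×(-2.56495)=-0.19730, 0.15385×(-1.87180)=-0.28797, 0.23077×(-1.46634)=-0.33839, 0.07692×(-2.56495)=-0.19730, 0.38462×(-0.95551)=-0.36750.
Sum = -1.58577, so H' = 1.586.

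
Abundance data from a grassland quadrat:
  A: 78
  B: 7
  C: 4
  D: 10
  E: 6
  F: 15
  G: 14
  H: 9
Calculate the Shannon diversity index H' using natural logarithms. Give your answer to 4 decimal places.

1.5355

Total N = 78+7+4+10+6+15+14+9 = 143, so the proportions are 0.545455, 0.048951, 0.027972, 0.06993, 0.041958, 0.104895, 0.097902, 0.062937 (working shown to 6 dp, full precision carried).
Each pᵢ ln pᵢ term: 0.545455×(-0.606136)=-0.330620, 0.048951×(-3.016934)=-0.147682, 0.027972×(-3.576550)=-0.100043, 0.06993×(-2.660260)=-0.186032, 0.041958×(-3.171085)=-0.133053, 0.104895×(-2.254794)=-0.236517, 0.097902×(-2.323787)=-0.227504, 0.062937×(-2.765620)=-0.174060.
Sum = -1.535510, so H' = 1.5355.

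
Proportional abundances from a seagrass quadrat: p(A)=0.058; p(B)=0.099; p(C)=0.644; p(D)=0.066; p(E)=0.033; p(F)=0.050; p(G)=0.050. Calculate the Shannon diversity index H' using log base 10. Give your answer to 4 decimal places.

0.5511

Each pᵢ log₁₀ pᵢ term (working shown to 6 dp, full precision carried): 0.058×(-1.236572)=-0.071721, 0.099×(-1.004365)=-0.099432, 0.644×(-0.191114)=-0.123078, 0.066×(-1.180456)=-0.077910, 0.033×(-1.481486)=-0.048889, 0.05×(-1.301030)=-0.065051, 0.05×(-1.301030)=-0.065051.
Sum = -0.551133, so H' = 0.5511.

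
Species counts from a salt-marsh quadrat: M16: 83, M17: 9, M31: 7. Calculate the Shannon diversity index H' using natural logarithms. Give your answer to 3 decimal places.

0.553

Total N = 83+9+7 = 99, so the proportions are 0.83838, 0.09091, 0.07071 (working shown to 5 dp, full precision carried).
Each pᵢ ln pᵢ term: 0.83838×(-0.17628)=-0.14779, 0.09091×(-2.39790)=-0.21799, 0.07071×(-2.64921)=-0.18732.
Sum = -0.55310, so H' = 0.553.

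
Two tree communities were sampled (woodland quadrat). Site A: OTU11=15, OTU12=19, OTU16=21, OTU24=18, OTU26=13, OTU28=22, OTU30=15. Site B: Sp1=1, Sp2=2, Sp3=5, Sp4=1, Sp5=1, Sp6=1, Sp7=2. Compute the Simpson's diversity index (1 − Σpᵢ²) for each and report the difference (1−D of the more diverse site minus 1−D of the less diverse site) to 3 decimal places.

Site A: N=123, proportions 0.12195, 0.15447, 0.17073, 0.14634, 0.10569, 0.17886, 0.12195, giving 1−D = 0.85267 (working shown to 5 dp, full precision carried).
Site B: N=13, proportions 0.07692, 0.15385, 0.38462, 0.07692, 0.07692, 0.07692, 0.15385, giving 1−D = 0.78107.
Difference = |0.85267 − 0.78107| = 0.07160, i.e. 0.072 to 3 decimal places.

0.072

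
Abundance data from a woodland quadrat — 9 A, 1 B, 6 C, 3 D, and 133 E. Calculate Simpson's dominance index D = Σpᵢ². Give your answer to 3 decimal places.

0.771

Total N = 9+1+6+3+133 = 152, so the proportions are 0.05921, 0.00658, 0.03947, 0.01974, 0.875 (working shown to 5 dp, full precision carried).
D = 0.05921² + 0.00658² + 0.03947² + 0.01974² + 0.875² = 0.00351 + 0.00004 + 0.00156 + 0.00039 + 0.76562 = 0.77112.
To 3 decimal places, D = 0.771.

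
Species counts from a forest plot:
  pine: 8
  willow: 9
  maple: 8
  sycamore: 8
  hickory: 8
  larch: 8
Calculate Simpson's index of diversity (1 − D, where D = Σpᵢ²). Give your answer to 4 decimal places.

0.8330

Total N = 8+9+8+8+8+8 = 49, so the proportions are 0.163265, 0.183673, 0.163265, 0.163265, 0.163265, 0.163265 (working shown to 6 dp, full precision carried).
D = 0.163265² + 0.183673² + 0.163265² + 0.163265² + 0.163265² + 0.163265² = 0.026656 + 0.033736 + 0.026656 + 0.026656 + 0.026656 + 0.026656 = 0.167014.
So 1 − D = 0.832986, i.e. 0.8330 to 4 decimal places.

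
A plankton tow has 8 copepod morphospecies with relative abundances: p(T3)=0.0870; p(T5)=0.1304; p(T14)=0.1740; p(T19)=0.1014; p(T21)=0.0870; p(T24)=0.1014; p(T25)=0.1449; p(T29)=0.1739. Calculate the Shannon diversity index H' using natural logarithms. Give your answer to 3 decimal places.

2.043

Each pᵢ ln pᵢ term (working shown to 5 dp, full precision carried): 0.087×(-2.44185)=-0.21244, 0.1304×(-2.03715)=-0.26564, 0.174×(-1.74870)=-0.30427, 0.1014×(-2.28868)=-0.23207, 0.087×(-2.44185)=-0.21244, 0.1014×(-2.28868)=-0.23207, 0.1449×(-1.93171)=-0.27990, 0.1739×(-1.74927)=-0.30420.
Sum = -2.04305, so H' = 2.043.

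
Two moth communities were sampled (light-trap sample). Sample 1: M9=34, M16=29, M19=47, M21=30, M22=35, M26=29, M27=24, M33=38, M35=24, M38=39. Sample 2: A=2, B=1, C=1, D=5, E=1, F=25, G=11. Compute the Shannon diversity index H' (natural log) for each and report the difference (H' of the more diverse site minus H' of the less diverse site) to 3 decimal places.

Sample 1: N=329, proportions 0.10334, 0.08815, 0.14286, 0.09119, 0.10638, 0.08815, 0.07295, 0.1155, 0.07295, 0.11854, giving H' = 2.28152 (working shown to 5 dp, full precision carried).
Sample 2: N=46, proportions 0.04348, 0.02174, 0.02174, 0.1087, 0.02174, 0.54348, 0.23913, giving H' = 1.30077.
Difference = |2.28152 − 1.30077| = 0.98075, i.e. 0.981 to 3 decimal places.

0.981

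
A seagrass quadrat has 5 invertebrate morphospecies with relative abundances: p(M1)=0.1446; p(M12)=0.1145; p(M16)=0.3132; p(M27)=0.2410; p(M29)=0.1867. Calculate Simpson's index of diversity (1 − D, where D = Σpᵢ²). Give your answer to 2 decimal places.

0.77

D = 0.1446² + 0.1145² + 0.3132² + 0.241² + 0.1867² = 0.0209 + 0.0131 + 0.0981 + 0.0581 + 0.0349 = 0.2251 (working shown to 4 dp, full precision carried).
So 1 − D = 0.7749, i.e. 0.77 to 2 decimal places.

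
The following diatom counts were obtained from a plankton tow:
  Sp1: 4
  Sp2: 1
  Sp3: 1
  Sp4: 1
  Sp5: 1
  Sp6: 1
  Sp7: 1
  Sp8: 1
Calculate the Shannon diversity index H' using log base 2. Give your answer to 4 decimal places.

Total N = 4+1+1+1+1+1+1+1 = 11, so the proportions are 0.363636, 0.090909, 0.090909, 0.090909, 0.090909, 0.090909, 0.090909, 0.090909 (working shown to 6 dp, full precision carried).
Each pᵢ log₂ pᵢ term: 0.363636×(-1.459432)=-0.530702, 0.090909×(-3.459432)=-0.314494, 0.090909×(-3.459432)=-0.314494, 0.090909×(-3.459432)=-0.314494, 0.090909×(-3.459432)=-0.314494, 0.090909×(-3.459432)=-0.314494, 0.090909×(-3.459432)=-0.314494, 0.090909×(-3.459432)=-0.314494.
Sum = -2.732159, so H' = 2.7322.

2.7322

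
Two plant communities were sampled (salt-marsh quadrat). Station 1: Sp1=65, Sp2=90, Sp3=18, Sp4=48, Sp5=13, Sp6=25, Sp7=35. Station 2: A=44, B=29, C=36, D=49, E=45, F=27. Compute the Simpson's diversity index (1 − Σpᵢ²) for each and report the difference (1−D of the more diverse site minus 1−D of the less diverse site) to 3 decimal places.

0.022

Station 1: N=294, proportions 0.22109, 0.30612, 0.06122, 0.16327, 0.04422, 0.08503, 0.11905, giving 1−D = 0.80365 (working shown to 5 dp, full precision carried).
Station 2: N=230, proportions 0.1913, 0.12609, 0.15652, 0.21304, 0.19565, 0.11739, giving 1−D = 0.82556.
Difference = |0.80365 − 0.82556| = 0.02191, i.e. 0.022 to 3 decimal places.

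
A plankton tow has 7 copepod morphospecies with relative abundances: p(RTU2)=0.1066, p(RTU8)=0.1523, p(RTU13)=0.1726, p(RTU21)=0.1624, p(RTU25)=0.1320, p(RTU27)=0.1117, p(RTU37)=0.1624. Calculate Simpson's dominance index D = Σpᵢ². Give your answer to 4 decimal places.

D = 0.1066² + 0.1523² + 0.1726² + 0.1624² + 0.132² + 0.1117² + 0.1624² = 0.011364 + 0.023195 + 0.029791 + 0.026374 + 0.017424 + 0.012477 + 0.026374 = 0.146998 (working shown to 6 dp, full precision carried).
To 4 decimal places, D = 0.1470.

0.1470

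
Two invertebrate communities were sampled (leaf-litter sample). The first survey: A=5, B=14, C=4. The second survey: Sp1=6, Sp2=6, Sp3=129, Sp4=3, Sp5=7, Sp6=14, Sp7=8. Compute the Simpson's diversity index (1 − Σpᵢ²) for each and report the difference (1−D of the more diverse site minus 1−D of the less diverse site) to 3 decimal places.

0.121

The first survey: N=23, proportions 0.21739, 0.6087, 0.17391, giving 1−D = 0.55198 (working shown to 5 dp, full precision carried).
The second survey: N=173, proportions 0.03468, 0.03468, 0.74566, 0.01734, 0.04046, 0.08092, 0.04624, giving 1−D = 0.43095.
Difference = |0.55198 − 0.43095| = 0.12103, i.e. 0.121 to 3 decimal places.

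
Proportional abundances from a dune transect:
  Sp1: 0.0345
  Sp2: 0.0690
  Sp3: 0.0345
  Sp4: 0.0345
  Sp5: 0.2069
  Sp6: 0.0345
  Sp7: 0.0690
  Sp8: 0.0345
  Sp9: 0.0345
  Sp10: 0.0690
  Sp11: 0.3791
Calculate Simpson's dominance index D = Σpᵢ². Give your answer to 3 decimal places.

D = 0.0345² + 0.069² + 0.0345² + 0.0345² + 0.2069² + 0.0345² + 0.069² + 0.0345² + 0.0345² + 0.069² + 0.3791² = 0.00119 + 0.00476 + 0.00119 + 0.00119 + 0.04281 + 0.00119 + 0.00476 + 0.00119 + 0.00119 + 0.00476 + 0.14372 = 0.20795 (working shown to 5 dp, full precision carried).
To 3 decimal places, D = 0.208.

0.208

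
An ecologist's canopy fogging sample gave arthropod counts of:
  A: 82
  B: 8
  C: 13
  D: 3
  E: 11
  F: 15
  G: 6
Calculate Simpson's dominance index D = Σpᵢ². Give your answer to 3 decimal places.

Total N = 82+8+13+3+11+15+6 = 138, so the proportions are 0.5942, 0.05797, 0.0942, 0.02174, 0.07971, 0.1087, 0.04348 (working shown to 5 dp, full precision carried).
D = 0.5942² + 0.05797² + 0.0942² + 0.02174² + 0.07971² + 0.1087² + 0.04348² = 0.35308 + 0.00336 + 0.00887 + 0.00047 + 0.00635 + 0.01181 + 0.00189 = 0.38584.
To 3 decimal places, D = 0.386.

0.386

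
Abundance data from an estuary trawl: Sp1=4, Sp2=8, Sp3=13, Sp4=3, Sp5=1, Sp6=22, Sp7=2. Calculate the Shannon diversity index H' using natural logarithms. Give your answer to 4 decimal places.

Total N = 4+8+13+3+1+22+2 = 53, so the proportions are 0.075472, 0.150943, 0.245283, 0.056604, 0.018868, 0.415094, 0.037736 (working shown to 6 dp, full precision carried).
Each pᵢ ln pᵢ term: 0.075472×(-2.583998)=-0.195019, 0.150943×(-1.890850)=-0.285411, 0.245283×(-1.405343)=-0.344707, 0.056604×(-2.871680)=-0.162548, 0.018868×(-3.970292)=-0.074911, 0.415094×(-0.879249)=-0.364971, 0.037736×(-3.277145)=-0.123666.
Sum = -1.551233, so H' = 1.5512.

1.5512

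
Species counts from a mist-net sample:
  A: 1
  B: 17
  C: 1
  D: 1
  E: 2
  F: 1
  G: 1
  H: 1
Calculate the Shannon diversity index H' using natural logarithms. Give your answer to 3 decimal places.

Total N = 1+17+1+1+2+1+1+1 = 25, so the proportions are 0.04, 0.68, 0.04, 0.04, 0.08, 0.04, 0.04, 0.04 (working shown to 5 dp, full precision carried).
Each pᵢ ln pᵢ term: 0.04×(-3.21888)=-0.12876, 0.68×(-0.38566)=-0.26225, 0.04×(-3.21888)=-0.12876, 0.04×(-3.21888)=-0.12876, 0.08×(-2.52573)=-0.20206, 0.04×(-3.21888)=-0.12876, 0.04×(-3.21888)=-0.12876, 0.04×(-3.21888)=-0.12876.
Sum = -1.23684, so H' = 1.237.

1.237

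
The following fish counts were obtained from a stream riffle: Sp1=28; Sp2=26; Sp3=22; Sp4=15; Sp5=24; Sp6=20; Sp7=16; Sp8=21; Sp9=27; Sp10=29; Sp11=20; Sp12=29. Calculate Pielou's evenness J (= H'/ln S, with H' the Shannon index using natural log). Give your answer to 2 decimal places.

0.99

Total N = 28+26+22+15+24+20+16+21+27+29+20+29 = 277, so the proportions are 0.1011, 0.0939, 0.0794, 0.0542, 0.0866, 0.0722, 0.0578, 0.0758, 0.0975, 0.1047, 0.0722, 0.1047 (working shown to 4 dp, full precision carried).
H' = −Σ pᵢ ln pᵢ = −((-0.2317) + (-0.2221) + (-0.2012) + (-0.1579) + (-0.2119) + (-0.1898) + (-0.1647) + (-0.1956) + (-0.2269) + (-0.2363) + (-0.1898) + (-0.2363)) = 2.4640.
With S = 12 species, ln S = 2.4849, so J = 2.4640/2.4849 = 0.9916, i.e. 0.99 to 2 decimal places.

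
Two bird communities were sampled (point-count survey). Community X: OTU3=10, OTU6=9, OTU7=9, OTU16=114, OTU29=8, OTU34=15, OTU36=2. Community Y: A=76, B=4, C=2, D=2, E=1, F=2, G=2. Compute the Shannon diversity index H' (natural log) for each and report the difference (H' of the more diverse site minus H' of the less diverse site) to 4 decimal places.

Community X: N=167, proportions 0.05988, 0.053892, 0.053892, 0.682635, 0.047904, 0.08982, 0.011976, giving H' = 1.159041 (working shown to 6 dp, full precision carried).
Community Y: N=89, proportions 0.853933, 0.044944, 0.022472, 0.022472, 0.011236, 0.022472, 0.022472, giving H' = 0.665871.
Difference = |1.159041 − 0.665871| = 0.493170, i.e. 0.4932 to 4 decimal places.

0.4932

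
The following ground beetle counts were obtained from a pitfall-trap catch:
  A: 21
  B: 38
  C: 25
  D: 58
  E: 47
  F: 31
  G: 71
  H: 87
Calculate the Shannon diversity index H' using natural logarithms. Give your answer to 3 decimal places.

Total N = 21+38+25+58+47+31+71+87 = 378, so the proportions are 0.05556, 0.10053, 0.06614, 0.15344, 0.12434, 0.08201, 0.18783, 0.23016 (working shown to 5 dp, full precision carried).
Each pᵢ ln pᵢ term: 0.05556×(-2.89037)=-0.16058, 0.10053×(-2.29731)=-0.23095, 0.06614×(-2.71602)=-0.17963, 0.15344×(-1.87445)=-0.28761, 0.12434×(-2.08475)=-0.25921, 0.08201×(-2.50091)=-0.20510, 0.18783×(-1.67221)=-0.31409, 0.23016×(-1.46899)=-0.33810.
Sum = -1.97528, so H' = 1.975.

1.975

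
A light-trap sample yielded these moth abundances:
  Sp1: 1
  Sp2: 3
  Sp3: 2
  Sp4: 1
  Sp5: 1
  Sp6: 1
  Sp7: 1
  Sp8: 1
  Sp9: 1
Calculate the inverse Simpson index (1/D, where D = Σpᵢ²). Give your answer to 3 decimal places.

7.200

Total N = 1+3+2+1+1+1+1+1+1 = 12, so the proportions are 0.0833333, 0.25, 0.1666667, 0.0833333, 0.0833333, 0.0833333, 0.0833333, 0.0833333, 0.0833333 (working shown to 7 dp, full precision carried).
D = 0.0833333² + 0.25² + 0.1666667² + 0.0833333² + 0.0833333² + 0.0833333² + 0.0833333² + 0.0833333² + 0.0833333² = 0.0069444 + 0.0625000 + 0.0277778 + 0.0069444 + 0.0069444 + 0.0069444 + 0.0069444 + 0.0069444 + 0.0069444 = 0.1388889.
So 1/D = 7.20000, i.e. 7.200 to 3 decimal places.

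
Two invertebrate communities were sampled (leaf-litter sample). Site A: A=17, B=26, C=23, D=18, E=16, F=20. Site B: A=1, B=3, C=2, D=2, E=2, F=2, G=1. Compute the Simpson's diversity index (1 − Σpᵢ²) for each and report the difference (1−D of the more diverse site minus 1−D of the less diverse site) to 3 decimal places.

0.012

Site A: N=120, proportions 0.141666667, 0.216666667, 0.191666667, 0.15, 0.133333333, 0.166666667, giving 1−D = 0.828194444 (working shown to 9 dp, full precision carried).
Site B: N=13, proportions 0.076923077, 0.230769231, 0.153846154, 0.153846154, 0.153846154, 0.153846154, 0.076923077, giving 1−D = 0.840236686.
Difference = |0.828194444 − 0.840236686| = 0.012042242, i.e. 0.012 to 3 decimal places.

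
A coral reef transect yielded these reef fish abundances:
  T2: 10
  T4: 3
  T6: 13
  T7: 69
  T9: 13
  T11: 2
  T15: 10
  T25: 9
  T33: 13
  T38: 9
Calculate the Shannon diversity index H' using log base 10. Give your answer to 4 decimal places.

Total N = 10+3+13+69+13+2+10+9+13+9 = 151, so the proportions are 0.066225, 0.019868, 0.086093, 0.456954, 0.086093, 0.013245, 0.066225, 0.059603, 0.086093, 0.059603 (working shown to 6 dp, full precision carried).
Each pᵢ log₁₀ pᵢ term: 0.066225×(-1.178977)=-0.078078, 0.019868×(-1.701856)=-0.033812, 0.086093×(-1.065034)=-0.091692, 0.456954×(-0.340128)=-0.155423, 0.086093×(-1.065034)=-0.091692, 0.013245×(-1.877947)=-0.024873, 0.066225×(-1.178977)=-0.078078, 0.059603×(-1.224734)=-0.072997, 0.086093×(-1.065034)=-0.091692, 0.059603×(-1.224734)=-0.072997.
Sum = -0.791333, so H' = 0.7913.

0.7913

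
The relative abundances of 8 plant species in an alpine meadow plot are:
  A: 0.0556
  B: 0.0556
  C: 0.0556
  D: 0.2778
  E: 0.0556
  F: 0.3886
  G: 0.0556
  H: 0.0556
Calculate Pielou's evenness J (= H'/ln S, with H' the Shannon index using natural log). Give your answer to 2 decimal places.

H' = −Σ pᵢ ln pᵢ = −((-0.1607) + (-0.1607) + (-0.1607) + (-0.3558) + (-0.1607) + (-0.3673) + (-0.1607) + (-0.1607)) = 1.6871 (working shown to 4 dp, full precision carried).
With S = 8 species, ln S = 2.0794, so J = 1.6871/2.0794 = 0.8113, i.e. 0.81 to 2 decimal places.

0.81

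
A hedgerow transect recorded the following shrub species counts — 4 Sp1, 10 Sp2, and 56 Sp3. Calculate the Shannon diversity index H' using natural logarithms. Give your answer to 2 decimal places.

0.62

Total N = 4+10+56 = 70, so the proportions are 0.0571, 0.1429, 0.8 (working shown to 4 dp, full precision carried).
Each pᵢ ln pᵢ term: 0.0571×(-2.8622)=-0.1636, 0.1429×(-1.9459)=-0.2780, 0.8×(-0.2231)=-0.1785.
Sum = -0.6201, so H' = 0.62.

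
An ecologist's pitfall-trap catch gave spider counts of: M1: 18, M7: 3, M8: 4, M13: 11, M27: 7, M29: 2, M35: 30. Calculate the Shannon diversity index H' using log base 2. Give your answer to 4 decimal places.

Total N = 18+3+4+11+7+2+30 = 75, so the proportions are 0.24, 0.04, 0.053333, 0.146667, 0.093333, 0.026667, 0.4 (working shown to 6 dp, full precision carried).
Each pᵢ log₂ pᵢ term: 0.24×(-2.058894)=-0.494134, 0.04×(-4.643856)=-0.185754, 0.053333×(-4.228819)=-0.225537, 0.146667×(-2.769387)=-0.406177, 0.093333×(-3.421464)=-0.319337, 0.026667×(-5.228819)=-0.139435, 0.4×(-1.321928)=-0.528771.
Sum = -2.299146, so H' = 2.2991.

2.2991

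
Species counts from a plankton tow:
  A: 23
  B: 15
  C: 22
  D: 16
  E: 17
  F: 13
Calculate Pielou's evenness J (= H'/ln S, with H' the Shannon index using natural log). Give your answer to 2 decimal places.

Total N = 23+15+22+16+17+13 = 106, so the proportions are 0.217, 0.1415, 0.2075, 0.1509, 0.1604, 0.1226 (working shown to 4 dp, full precision carried).
H' = −Σ pᵢ ln pᵢ = −((-0.3315) + (-0.2767) + (-0.3263) + (-0.2854) + (-0.2935) + (-0.2574)) = 1.7709.
With S = 6 species, ln S = 1.7918, so J = 1.7709/1.7918 = 0.9884, i.e. 0.99 to 2 decimal places.

0.99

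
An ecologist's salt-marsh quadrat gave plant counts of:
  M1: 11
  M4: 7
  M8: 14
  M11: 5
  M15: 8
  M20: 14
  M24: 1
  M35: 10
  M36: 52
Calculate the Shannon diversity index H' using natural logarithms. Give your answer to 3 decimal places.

1.795

Total N = 11+7+14+5+8+14+1+10+52 = 122, so the proportions are 0.09016, 0.05738, 0.11475, 0.04098, 0.06557, 0.11475, 0.0082, 0.08197, 0.42623 (working shown to 5 dp, full precision carried).
Each pᵢ ln pᵢ term: 0.09016×(-2.40613)=-0.21695, 0.05738×(-2.85811)=-0.16399, 0.11475×(-2.16496)=-0.24844, 0.04098×(-3.19458)=-0.13093, 0.06557×(-2.72458)=-0.17866, 0.11475×(-2.16496)=-0.24844, 0.0082×(-4.80402)=-0.03938, 0.08197×(-2.50144)=-0.20504, 0.42623×(-0.85278)=-0.36348.
Sum = -1.79529, so H' = 1.795.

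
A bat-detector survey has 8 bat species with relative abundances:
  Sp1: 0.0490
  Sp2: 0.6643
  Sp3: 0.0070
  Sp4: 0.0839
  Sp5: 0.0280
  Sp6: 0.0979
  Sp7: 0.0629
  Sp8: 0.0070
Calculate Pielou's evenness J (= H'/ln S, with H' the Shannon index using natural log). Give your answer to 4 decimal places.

0.5763

H' = −Σ pᵢ ln pᵢ = −((-0.1477808) + (-0.2717129) + (-0.0347329) + (-0.2079151) + (-0.1001154) + (-0.2275009) + (-0.1739946) + (-0.0347329)) = 1.1984855 (working shown to 7 dp, full precision carried).
With S = 8 species, ln S = 2.0794415, so J = 1.1984855/2.0794415 = 0.5763497, i.e. 0.5763 to 4 decimal places.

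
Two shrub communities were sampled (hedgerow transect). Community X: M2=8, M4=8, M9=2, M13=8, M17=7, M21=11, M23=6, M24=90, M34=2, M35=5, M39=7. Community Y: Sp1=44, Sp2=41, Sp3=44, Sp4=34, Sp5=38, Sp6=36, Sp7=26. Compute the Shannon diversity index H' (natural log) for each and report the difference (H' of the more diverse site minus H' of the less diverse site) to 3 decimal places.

0.338

Community X: N=154, proportions 0.0519481, 0.0519481, 0.012987, 0.0519481, 0.0454545, 0.0714286, 0.038961, 0.5844156, 0.012987, 0.0324675, 0.0454545, giving H' = 1.5948786 (working shown to 7 dp, full precision carried).
Community Y: N=263, proportions 0.1673004, 0.1558935, 0.1673004, 0.1292776, 0.1444867, 0.1368821, 0.0988593, giving H' = 1.9329644.
Difference = |1.5948786 − 1.9329644| = 0.3380858, i.e. 0.338 to 3 decimal places.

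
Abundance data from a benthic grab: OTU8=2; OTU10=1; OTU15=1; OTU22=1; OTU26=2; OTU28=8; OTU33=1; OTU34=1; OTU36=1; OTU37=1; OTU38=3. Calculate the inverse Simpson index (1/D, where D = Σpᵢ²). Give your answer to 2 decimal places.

Total N = 2+1+1+1+2+8+1+1+1+1+3 = 22, so the proportions are 0.090909, 0.045455, 0.045455, 0.045455, 0.090909, 0.363636, 0.045455, 0.045455, 0.045455, 0.045455, 0.136364 (working shown to 6 dp, full precision carried).
D = 0.090909² + 0.045455² + 0.045455² + 0.045455² + 0.090909² + 0.363636² + 0.045455² + 0.045455² + 0.045455² + 0.045455² + 0.136364² = 0.008264 + 0.002066 + 0.002066 + 0.002066 + 0.008264 + 0.132231 + 0.002066 + 0.002066 + 0.002066 + 0.002066 + 0.018595 = 0.181818.
So 1/D = 5.5000, i.e. 5.50 to 2 decimal places.

5.50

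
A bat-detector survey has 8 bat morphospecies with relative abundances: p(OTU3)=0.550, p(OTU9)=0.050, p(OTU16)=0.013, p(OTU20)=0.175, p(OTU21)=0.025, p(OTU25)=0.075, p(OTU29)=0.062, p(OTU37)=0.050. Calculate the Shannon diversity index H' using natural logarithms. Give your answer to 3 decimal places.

Each pᵢ ln pᵢ term (working shown to 5 dp, full precision carried): 0.55×(-0.59784)=-0.32881, 0.05×(-2.99573)=-0.14979, 0.013×(-4.34281)=-0.05646, 0.175×(-1.74297)=-0.30502, 0.025×(-3.68888)=-0.09222, 0.075×(-2.59027)=-0.19427, 0.062×(-2.78062)=-0.17240, 0.05×(-2.99573)=-0.14979.
Sum = -1.44875, so H' = 1.449.

1.449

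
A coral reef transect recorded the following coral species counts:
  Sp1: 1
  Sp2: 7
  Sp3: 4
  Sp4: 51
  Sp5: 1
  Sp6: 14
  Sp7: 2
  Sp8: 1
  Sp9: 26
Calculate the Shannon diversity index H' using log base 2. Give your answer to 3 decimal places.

Total N = 1+7+4+51+1+14+2+1+26 = 107, so the proportions are 0.00935, 0.06542, 0.03738, 0.47664, 0.00935, 0.13084, 0.01869, 0.00935, 0.24299 (working shown to 5 dp, full precision carried).
Each pᵢ log₂ pᵢ term: 0.00935×(-6.74147)=-0.06300, 0.06542×(-3.93411)=-0.25737, 0.03738×(-4.74147)=-0.17725, 0.47664×(-1.06904)=-0.50954, 0.00935×(-6.74147)=-0.06300, 0.13084×(-2.93411)=-0.38390, 0.01869×(-5.74147)=-0.10732, 0.00935×(-6.74147)=-0.06300, 0.24299×(-2.04103)=-0.49595.
Sum = -2.12035, so H' = 2.120.

2.120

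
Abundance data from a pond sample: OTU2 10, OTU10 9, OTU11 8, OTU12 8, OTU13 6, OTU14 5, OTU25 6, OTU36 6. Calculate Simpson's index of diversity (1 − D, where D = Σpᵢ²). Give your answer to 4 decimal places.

Total N = 10+9+8+8+6+5+6+6 = 58, so the proportions are 0.172414, 0.155172, 0.137931, 0.137931, 0.103448, 0.086207, 0.103448, 0.103448 (working shown to 6 dp, full precision carried).
D = 0.172414² + 0.155172² + 0.137931² + 0.137931² + 0.103448² + 0.086207² + 0.103448² + 0.103448² = 0.029727 + 0.024078 + 0.019025 + 0.019025 + 0.010702 + 0.007432 + 0.010702 + 0.010702 = 0.131391.
So 1 − D = 0.868609, i.e. 0.8686 to 4 decimal places.

0.8686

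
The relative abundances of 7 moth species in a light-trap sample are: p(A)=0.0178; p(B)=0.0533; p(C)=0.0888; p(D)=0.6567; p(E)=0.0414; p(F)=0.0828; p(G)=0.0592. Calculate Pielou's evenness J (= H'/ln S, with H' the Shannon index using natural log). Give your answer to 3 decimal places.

H' = −Σ pᵢ ln pᵢ = −((-0.07171) + (-0.15627) + (-0.21502) + (-0.27616) + (-0.13184) + (-0.20628) + (-0.16735)) = 1.22462 (working shown to 5 dp, full precision carried).
With S = 7 species, ln S = 1.94591, so J = 1.22462/1.94591 = 0.62933, i.e. 0.629 to 3 decimal places.

0.629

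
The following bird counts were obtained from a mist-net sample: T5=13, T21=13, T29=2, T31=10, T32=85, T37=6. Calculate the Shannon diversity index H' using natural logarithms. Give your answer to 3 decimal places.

1.143

Total N = 13+13+2+10+85+6 = 129, so the proportions are 0.10078, 0.10078, 0.0155, 0.07752, 0.65891, 0.04651 (working shown to 5 dp, full precision carried).
Each pᵢ ln pᵢ term: 0.10078×(-2.29486)=-0.23127, 0.10078×(-2.29486)=-0.23127, 0.0155×(-4.16667)=-0.06460, 0.07752×(-2.55723)=-0.19823, 0.65891×(-0.41716)=-0.27487, 0.04651×(-3.06805)=-0.14270.
Sum = -1.14294, so H' = 1.143.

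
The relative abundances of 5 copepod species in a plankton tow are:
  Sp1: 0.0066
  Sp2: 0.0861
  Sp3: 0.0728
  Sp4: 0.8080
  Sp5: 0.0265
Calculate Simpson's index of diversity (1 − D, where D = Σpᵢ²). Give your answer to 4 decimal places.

0.3337

D = 0.0066² + 0.0861² + 0.0728² + 0.808² + 0.0265² = 0.000044 + 0.007413 + 0.005300 + 0.652864 + 0.000702 = 0.666323 (working shown to 6 dp, full precision carried).
So 1 − D = 0.333677, i.e. 0.3337 to 4 decimal places.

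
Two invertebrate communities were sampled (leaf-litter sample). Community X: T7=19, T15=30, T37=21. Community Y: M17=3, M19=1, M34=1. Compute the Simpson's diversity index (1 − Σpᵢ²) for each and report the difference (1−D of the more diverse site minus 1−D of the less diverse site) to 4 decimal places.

0.0927

Community X: N=70, proportions 0.271429, 0.428571, 0.3, giving 1−D = 0.652653 (working shown to 6 dp, full precision carried).
Community Y: N=5, proportions 0.6, 0.2, 0.2, giving 1−D = 0.560000.
Difference = |0.652653 − 0.560000| = 0.092653, i.e. 0.0927 to 4 decimal places.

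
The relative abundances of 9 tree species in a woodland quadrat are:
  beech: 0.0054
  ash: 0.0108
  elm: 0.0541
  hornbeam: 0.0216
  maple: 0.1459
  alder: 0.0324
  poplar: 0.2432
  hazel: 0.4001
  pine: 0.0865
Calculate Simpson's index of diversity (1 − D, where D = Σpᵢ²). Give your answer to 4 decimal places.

0.7474

D = 0.0054² + 0.0108² + 0.0541² + 0.0216² + 0.1459² + 0.0324² + 0.2432² + 0.4001² + 0.0865² = 0.000029 + 0.000117 + 0.002927 + 0.000467 + 0.021287 + 0.001050 + 0.059146 + 0.160080 + 0.007482 = 0.252584 (working shown to 6 dp, full precision carried).
So 1 − D = 0.747416, i.e. 0.7474 to 4 decimal places.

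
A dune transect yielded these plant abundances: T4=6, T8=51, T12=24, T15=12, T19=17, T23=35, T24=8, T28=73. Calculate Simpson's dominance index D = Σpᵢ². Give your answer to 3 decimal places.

Total N = 6+51+24+12+17+35+8+73 = 226, so the proportions are 0.02655, 0.22566, 0.10619, 0.0531, 0.07522, 0.15487, 0.0354, 0.32301 (working shown to 5 dp, full precision carried).
D = 0.02655² + 0.22566² + 0.10619² + 0.0531² + 0.07522² + 0.15487² + 0.0354² + 0.32301² = 0.00070 + 0.05092 + 0.01128 + 0.00282 + 0.00566 + 0.02398 + 0.00125 + 0.10433 = 0.20096.
To 3 decimal places, D = 0.201.

0.201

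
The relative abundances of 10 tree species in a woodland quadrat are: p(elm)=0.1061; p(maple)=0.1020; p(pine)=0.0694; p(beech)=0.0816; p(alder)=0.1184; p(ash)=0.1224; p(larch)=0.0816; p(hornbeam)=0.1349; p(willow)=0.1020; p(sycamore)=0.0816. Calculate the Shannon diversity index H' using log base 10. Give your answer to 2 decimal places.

Each pᵢ log₁₀ pᵢ term (working shown to 4 dp, full precision carried): 0.1061×(-0.9743)=-0.1034, 0.102×(-0.9914)=-0.1011, 0.0694×(-1.1586)=-0.0804, 0.0816×(-1.0883)=-0.0888, 0.1184×(-0.9266)=-0.1097, 0.1224×(-0.9122)=-0.1117, 0.0816×(-1.0883)=-0.0888, 0.1349×(-0.8700)=-0.1174, 0.102×(-0.9914)=-0.1011, 0.0816×(-1.0883)=-0.0888.
Sum = -0.9912, so H' = 0.99.

0.99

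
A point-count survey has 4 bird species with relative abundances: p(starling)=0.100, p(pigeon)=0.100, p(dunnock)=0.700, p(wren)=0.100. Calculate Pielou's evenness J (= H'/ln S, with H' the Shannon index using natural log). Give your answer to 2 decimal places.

H' = −Σ pᵢ ln pᵢ = −((-0.2303) + (-0.2303) + (-0.2497) + (-0.2303)) = 0.9404 (working shown to 4 dp, full precision carried).
With S = 4 species, ln S = 1.3863, so J = 0.9404/1.3863 = 0.6784, i.e. 0.68 to 2 decimal places.

0.68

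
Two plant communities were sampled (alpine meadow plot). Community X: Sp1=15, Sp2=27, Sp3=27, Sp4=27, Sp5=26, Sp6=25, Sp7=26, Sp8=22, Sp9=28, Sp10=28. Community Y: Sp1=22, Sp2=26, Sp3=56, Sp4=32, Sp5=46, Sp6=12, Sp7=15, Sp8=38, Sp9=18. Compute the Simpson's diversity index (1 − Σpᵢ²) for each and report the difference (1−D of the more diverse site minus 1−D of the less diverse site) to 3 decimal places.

Community X: N=251, proportions 0.05976, 0.10757, 0.10757, 0.10757, 0.10359, 0.0996, 0.10359, 0.08765, 0.11155, 0.11155, giving 1−D = 0.89776 (working shown to 5 dp, full precision carried).
Community Y: N=265, proportions 0.08302, 0.09811, 0.21132, 0.12075, 0.17358, 0.04528, 0.0566, 0.1434, 0.06792, giving 1−D = 0.86368.
Difference = |0.89776 − 0.86368| = 0.03408, i.e. 0.034 to 3 decimal places.

0.034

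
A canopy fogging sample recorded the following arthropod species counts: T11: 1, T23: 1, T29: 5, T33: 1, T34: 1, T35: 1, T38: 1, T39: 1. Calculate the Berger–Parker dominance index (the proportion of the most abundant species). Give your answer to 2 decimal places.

0.42

Total N = 1+1+5+1+1+1+1+1 = 12, so the proportions are 0.0833, 0.0833, 0.4167, 0.0833, 0.0833, 0.0833, 0.0833, 0.0833 (working shown to 4 dp, full precision carried).
The largest proportion is 0.4167, i.e. d = 0.42 to 2 decimal places.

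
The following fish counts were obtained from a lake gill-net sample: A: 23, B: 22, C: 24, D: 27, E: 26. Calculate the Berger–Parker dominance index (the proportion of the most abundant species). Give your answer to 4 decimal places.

Total N = 23+22+24+27+26 = 122, so the proportions are 0.188525, 0.180328, 0.196721, 0.221311, 0.213115 (working shown to 6 dp, full precision carried).
The largest proportion is 0.221311, i.e. d = 0.2213 to 4 decimal places.

0.2213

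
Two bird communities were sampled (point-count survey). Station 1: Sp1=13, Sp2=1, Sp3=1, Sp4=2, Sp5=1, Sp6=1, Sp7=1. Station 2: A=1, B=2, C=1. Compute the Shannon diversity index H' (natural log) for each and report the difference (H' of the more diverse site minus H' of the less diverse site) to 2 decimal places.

Station 1: N=20, proportions 0.65, 0.05, 0.05, 0.1, 0.05, 0.05, 0.05, giving H' = 1.2592 (working shown to 4 dp, full precision carried).
Station 2: N=4, proportions 0.25, 0.5, 0.25, giving H' = 1.0397.
Difference = |1.2592 − 1.0397| = 0.2195, i.e. 0.22 to 2 decimal places.

0.22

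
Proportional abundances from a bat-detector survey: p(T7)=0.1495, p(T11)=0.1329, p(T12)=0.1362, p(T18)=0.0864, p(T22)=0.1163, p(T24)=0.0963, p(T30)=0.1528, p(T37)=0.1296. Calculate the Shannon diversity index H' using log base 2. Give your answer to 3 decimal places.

2.976

Each pᵢ log₂ pᵢ term (working shown to 5 dp, full precision carried): 0.1495×(-2.74178)=-0.40990, 0.1329×(-2.91159)=-0.38695, 0.1362×(-2.87620)=-0.39174, 0.0864×(-3.53282)=-0.30524, 0.1163×(-3.10408)=-0.36100, 0.0963×(-3.37632)=-0.32514, 0.1528×(-2.71028)=-0.41413, 0.1296×(-2.94786)=-0.38204.
Sum = -2.97614, so H' = 2.976.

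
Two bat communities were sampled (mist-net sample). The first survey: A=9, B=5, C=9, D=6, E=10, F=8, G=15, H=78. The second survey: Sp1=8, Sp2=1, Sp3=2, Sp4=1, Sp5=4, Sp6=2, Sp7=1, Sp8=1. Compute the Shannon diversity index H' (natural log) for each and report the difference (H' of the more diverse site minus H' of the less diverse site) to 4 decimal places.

The first survey: N=140, proportions 0.064286, 0.035714, 0.064286, 0.042857, 0.071429, 0.057143, 0.107143, 0.557143, giving H' = 1.524119 (working shown to 6 dp, full precision carried).
The second survey: N=20, proportions 0.4, 0.05, 0.1, 0.05, 0.2, 0.1, 0.05, 0.05, giving H' = 1.748067.
Difference = |1.524119 − 1.748067| = 0.223948, i.e. 0.2239 to 4 decimal places.

0.2239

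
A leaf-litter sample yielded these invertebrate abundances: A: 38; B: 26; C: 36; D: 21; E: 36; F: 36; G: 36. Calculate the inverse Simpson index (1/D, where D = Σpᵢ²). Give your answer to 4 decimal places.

Total N = 38+26+36+21+36+36+36 = 229, so the proportions are 0.16593886, 0.11353712, 0.15720524, 0.09170306, 0.15720524, 0.15720524, 0.15720524 (working shown to 8 dp, full precision carried).
D = 0.16593886² + 0.11353712² + 0.15720524² + 0.09170306² + 0.15720524² + 0.15720524² + 0.15720524² = 0.02753571 + 0.01289068 + 0.02471349 + 0.00840945 + 0.02471349 + 0.02471349 + 0.02471349 = 0.14768978.
So 1/D = 6.770949, i.e. 6.7709 to 4 decimal places.

6.7709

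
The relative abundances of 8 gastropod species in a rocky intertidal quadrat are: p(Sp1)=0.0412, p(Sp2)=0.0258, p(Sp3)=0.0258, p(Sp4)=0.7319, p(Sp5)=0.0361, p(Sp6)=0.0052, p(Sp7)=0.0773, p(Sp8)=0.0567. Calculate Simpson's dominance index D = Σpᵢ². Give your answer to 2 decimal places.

0.55

D = 0.0412² + 0.0258² + 0.0258² + 0.7319² + 0.0361² + 0.0052² + 0.0773² + 0.0567² = 0.0017 + 0.0007 + 0.0007 + 0.5357 + 0.0013 + 0.0000 + 0.0060 + 0.0032 = 0.5492 (working shown to 4 dp, full precision carried).
To 2 decimal places, D = 0.55.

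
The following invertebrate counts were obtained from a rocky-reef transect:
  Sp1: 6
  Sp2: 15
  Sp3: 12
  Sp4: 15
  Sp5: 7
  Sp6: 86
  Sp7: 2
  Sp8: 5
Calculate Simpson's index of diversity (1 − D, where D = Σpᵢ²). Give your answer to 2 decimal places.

0.63

Total N = 6+15+12+15+7+86+2+5 = 148, so the proportions are 0.0405, 0.1014, 0.0811, 0.1014, 0.0473, 0.5811, 0.0135, 0.0338 (working shown to 4 dp, full precision carried).
D = 0.0405² + 0.1014² + 0.0811² + 0.1014² + 0.0473² + 0.5811² + 0.0135² + 0.0338² = 0.0016 + 0.0103 + 0.0066 + 0.0103 + 0.0022 + 0.3377 + 0.0002 + 0.0011 = 0.3700.
So 1 − D = 0.6300, i.e. 0.63 to 2 decimal places.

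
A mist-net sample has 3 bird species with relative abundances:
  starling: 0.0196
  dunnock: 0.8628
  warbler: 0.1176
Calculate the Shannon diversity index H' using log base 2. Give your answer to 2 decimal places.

0.66

Each pᵢ log₂ pᵢ term (working shown to 4 dp, full precision carried): 0.0196×(-5.6730)=-0.1112, 0.8628×(-0.2129)=-0.1837, 0.1176×(-3.0880)=-0.3632.
Sum = -0.6580, so H' = 0.66.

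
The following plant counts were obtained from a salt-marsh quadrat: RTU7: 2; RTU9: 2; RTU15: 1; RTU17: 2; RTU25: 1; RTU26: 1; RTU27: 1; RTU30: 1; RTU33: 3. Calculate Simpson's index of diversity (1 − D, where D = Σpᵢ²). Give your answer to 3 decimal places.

Total N = 2+2+1+2+1+1+1+1+3 = 14, so the proportions are 0.14286, 0.14286, 0.07143, 0.14286, 0.07143, 0.07143, 0.07143, 0.07143, 0.21429 (working shown to 5 dp, full precision carried).
D = 0.14286² + 0.14286² + 0.07143² + 0.14286² + 0.07143² + 0.07143² + 0.07143² + 0.07143² + 0.21429² = 0.02041 + 0.02041 + 0.00510 + 0.02041 + 0.00510 + 0.00510 + 0.00510 + 0.00510 + 0.04592 = 0.13265.
So 1 − D = 0.86735, i.e. 0.867 to 3 decimal places.

0.867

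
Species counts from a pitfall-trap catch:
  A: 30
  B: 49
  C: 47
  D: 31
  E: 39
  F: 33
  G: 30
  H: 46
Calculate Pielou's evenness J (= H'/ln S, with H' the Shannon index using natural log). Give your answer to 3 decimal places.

Total N = 30+49+47+31+39+33+30+46 = 305, so the proportions are 0.09836, 0.16066, 0.1541, 0.10164, 0.12787, 0.1082, 0.09836, 0.15082 (working shown to 5 dp, full precision carried).
H' = −Σ pᵢ ln pᵢ = −((-0.22811) + (-0.29376) + (-0.28819) + (-0.23238) + (-0.26299) + (-0.24061) + (-0.22811) + (-0.28530)) = 2.05945.
With S = 8 species, ln S = 2.07944, so J = 2.05945/2.07944 = 0.99039, i.e. 0.990 to 3 decimal places.

0.990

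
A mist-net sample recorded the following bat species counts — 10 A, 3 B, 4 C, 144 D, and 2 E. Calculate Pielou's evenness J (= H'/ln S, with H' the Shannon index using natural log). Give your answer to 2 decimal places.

0.31

Total N = 10+3+4+144+2 = 163, so the proportions are 0.0613, 0.0184, 0.0245, 0.8834, 0.0123 (working shown to 4 dp, full precision carried).
H' = −Σ pᵢ ln pᵢ = −((-0.1712) + (-0.0735) + (-0.0910) + (-0.1095) + (-0.0540)) = 0.4992.
With S = 5 species, ln S = 1.6094, so J = 0.4992/1.6094 = 0.3102, i.e. 0.31 to 2 decimal places.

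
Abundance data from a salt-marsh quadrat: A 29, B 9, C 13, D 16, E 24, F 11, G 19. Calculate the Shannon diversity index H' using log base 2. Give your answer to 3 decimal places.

2.701

Total N = 29+9+13+16+24+11+19 = 121, so the proportions are 0.23967, 0.07438, 0.10744, 0.13223, 0.19835, 0.09091, 0.15702 (working shown to 5 dp, full precision carried).
Each pᵢ log₂ pᵢ term: 0.23967×(-2.06088)=-0.49393, 0.07438×(-3.74894)=-0.27885, 0.10744×(-3.21842)=-0.34578, 0.13223×(-2.91886)=-0.38597, 0.19835×(-2.33390)=-0.46292, 0.09091×(-3.45943)=-0.31449, 0.15702×(-2.67094)=-0.41940.
Sum = -2.70134, so H' = 2.701.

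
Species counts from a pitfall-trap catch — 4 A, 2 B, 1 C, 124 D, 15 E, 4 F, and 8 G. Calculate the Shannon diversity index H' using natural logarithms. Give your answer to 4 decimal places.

0.8382

Total N = 4+2+1+124+15+4+8 = 158, so the proportions are 0.025316, 0.012658, 0.006329, 0.78481, 0.094937, 0.025316, 0.050633 (working shown to 6 dp, full precision carried).
Each pᵢ ln pᵢ term: 0.025316×(-3.676301)=-0.093071, 0.012658×(-4.369448)=-0.055309, 0.006329×(-5.062595)=-0.032042, 0.78481×(-0.242313)=-0.190170, 0.094937×(-2.354545)=-0.223533, 0.025316×(-3.676301)=-0.093071, 0.050633×(-2.983153)=-0.151046.
Sum = -0.838242, so H' = 0.8382.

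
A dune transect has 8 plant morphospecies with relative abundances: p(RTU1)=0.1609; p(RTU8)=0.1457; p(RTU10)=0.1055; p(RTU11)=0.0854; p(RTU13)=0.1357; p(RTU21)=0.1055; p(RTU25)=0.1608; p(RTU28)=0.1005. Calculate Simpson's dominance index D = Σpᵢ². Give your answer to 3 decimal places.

0.131

D = 0.1609² + 0.1457² + 0.1055² + 0.0854² + 0.1357² + 0.1055² + 0.1608² + 0.1005² = 0.02589 + 0.02123 + 0.01113 + 0.00729 + 0.01841 + 0.01113 + 0.02586 + 0.01010 = 0.13104 (working shown to 5 dp, full precision carried).
To 3 decimal places, D = 0.131.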